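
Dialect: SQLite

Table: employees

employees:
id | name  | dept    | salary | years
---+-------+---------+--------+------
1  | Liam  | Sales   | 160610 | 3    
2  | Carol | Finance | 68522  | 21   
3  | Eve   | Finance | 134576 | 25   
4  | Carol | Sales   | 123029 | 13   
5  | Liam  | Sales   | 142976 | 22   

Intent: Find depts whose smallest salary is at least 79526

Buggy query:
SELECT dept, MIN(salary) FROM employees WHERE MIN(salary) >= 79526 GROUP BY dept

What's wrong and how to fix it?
Bug: Aggregates like MIN are computed per group after WHERE runs

Fix: Use HAVING for the per-group MIN condition

Corrected query:
SELECT dept, MIN(salary) FROM employees GROUP BY dept HAVING MIN(salary) >= 79526

Result:
dept  | MIN(salary)
------+------------
Sales | 123029     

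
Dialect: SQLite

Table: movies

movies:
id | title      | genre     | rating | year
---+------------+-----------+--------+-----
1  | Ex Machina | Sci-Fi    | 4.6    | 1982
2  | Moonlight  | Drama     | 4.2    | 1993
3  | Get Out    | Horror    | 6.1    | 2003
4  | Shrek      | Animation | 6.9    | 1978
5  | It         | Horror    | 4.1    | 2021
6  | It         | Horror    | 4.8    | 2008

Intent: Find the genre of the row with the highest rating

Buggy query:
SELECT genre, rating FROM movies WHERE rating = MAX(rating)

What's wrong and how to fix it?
Bug: WHERE is evaluated per row; an aggregate over the whole table isn't defined there

Fix: Wrap MAX in a scalar subquery so WHERE compares against a single value

Corrected query:
SELECT genre, rating FROM movies WHERE rating = (SELECT MAX(rating) FROM movies)

Result:
genre     | rating
----------+-------
Animation | 6.9   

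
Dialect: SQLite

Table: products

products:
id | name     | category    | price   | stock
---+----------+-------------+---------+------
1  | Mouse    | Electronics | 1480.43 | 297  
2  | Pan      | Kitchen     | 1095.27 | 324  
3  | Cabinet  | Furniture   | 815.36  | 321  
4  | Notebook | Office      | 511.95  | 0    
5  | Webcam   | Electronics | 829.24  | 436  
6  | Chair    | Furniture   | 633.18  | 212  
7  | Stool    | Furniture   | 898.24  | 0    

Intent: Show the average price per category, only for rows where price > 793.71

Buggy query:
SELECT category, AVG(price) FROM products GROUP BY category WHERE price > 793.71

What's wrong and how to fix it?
Bug: WHERE cannot follow GROUP BY

Fix: Place WHERE between FROM and GROUP BY

Corrected query:
SELECT category, AVG(price) FROM products WHERE price > 793.71 GROUP BY category

Result:
category    | AVG(price)
------------+-----------
Electronics | 1154.835  
Furniture   | 856.8     
Kitchen     | 1095.27   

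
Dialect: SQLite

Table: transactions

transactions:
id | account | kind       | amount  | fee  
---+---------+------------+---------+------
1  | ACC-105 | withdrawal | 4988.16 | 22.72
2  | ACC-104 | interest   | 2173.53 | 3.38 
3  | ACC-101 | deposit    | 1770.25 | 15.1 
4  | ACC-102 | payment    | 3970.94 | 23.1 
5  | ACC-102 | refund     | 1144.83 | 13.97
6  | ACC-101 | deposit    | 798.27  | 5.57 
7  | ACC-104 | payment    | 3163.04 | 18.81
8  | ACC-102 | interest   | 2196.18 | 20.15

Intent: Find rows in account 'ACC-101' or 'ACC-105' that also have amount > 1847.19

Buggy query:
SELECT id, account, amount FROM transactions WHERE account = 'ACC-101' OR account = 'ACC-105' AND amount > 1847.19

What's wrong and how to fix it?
Bug: AND binds tighter than OR, so this parses as account = 'ACC-101' OR (account = 'ACC-105' AND amount > 1847.19)

Fix: Add parentheses around the OR so the AND applies to both alternatives

Corrected query:
SELECT id, account, amount FROM transactions WHERE (account = 'ACC-101' OR account = 'ACC-105') AND amount > 1847.19

Result:
id | account | amount 
---+---------+--------
1  | ACC-105 | 4988.16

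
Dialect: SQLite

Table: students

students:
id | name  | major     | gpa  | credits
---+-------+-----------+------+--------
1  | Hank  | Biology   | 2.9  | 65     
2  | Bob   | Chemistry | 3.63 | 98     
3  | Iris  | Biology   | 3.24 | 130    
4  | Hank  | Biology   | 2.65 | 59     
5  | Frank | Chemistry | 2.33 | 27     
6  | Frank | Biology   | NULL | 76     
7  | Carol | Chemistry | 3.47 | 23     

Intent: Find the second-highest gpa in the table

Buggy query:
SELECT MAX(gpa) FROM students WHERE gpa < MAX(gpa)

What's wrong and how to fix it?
Bug: MAX(gpa) on the right of the comparison is an aggregate-in-WHERE error

Fix: Compute the overall MAX in a subquery, then take MAX of rows below it

Corrected query:
SELECT MAX(gpa) FROM students WHERE gpa < (SELECT MAX(gpa) FROM students)

Result:
MAX(gpa)
--------
3.47    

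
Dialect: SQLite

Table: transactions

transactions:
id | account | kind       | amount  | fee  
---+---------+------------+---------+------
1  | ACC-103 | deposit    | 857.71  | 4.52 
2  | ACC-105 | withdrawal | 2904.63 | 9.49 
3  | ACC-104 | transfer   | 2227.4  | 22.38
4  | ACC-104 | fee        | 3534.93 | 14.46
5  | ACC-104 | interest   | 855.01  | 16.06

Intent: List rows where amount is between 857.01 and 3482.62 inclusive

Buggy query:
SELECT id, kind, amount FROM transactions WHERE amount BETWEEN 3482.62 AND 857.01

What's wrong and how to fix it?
Bug: The bounds are reversed; BETWEEN a AND b requires a <= b to match anything

Fix: Swap the bounds so the smaller value comes first

Corrected query:
SELECT id, kind, amount FROM transactions WHERE amount BETWEEN 857.01 AND 3482.62

Result:
id | kind       | amount 
---+------------+--------
1  | deposit    | 857.71 
2  | withdrawal | 2904.63
3  | transfer   | 2227.4 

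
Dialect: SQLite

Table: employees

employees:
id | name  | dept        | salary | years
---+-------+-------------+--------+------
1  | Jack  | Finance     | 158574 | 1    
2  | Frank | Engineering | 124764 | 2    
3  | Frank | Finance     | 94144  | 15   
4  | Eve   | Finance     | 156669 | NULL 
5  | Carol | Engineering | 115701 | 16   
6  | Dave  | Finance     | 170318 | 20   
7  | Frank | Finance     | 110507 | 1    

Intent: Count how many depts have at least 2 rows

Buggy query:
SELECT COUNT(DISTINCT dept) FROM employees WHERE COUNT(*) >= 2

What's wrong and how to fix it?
Bug: WHERE filters individual rows, not groups, so a group-level COUNT is invalid there

Fix: Group first with HAVING COUNT(*) >= 2, then COUNT the resulting groups

Corrected query:
SELECT COUNT(*) FROM (SELECT dept FROM employees GROUP BY dept HAVING COUNT(*) >= 2)

Result:
COUNT(*)
--------
2       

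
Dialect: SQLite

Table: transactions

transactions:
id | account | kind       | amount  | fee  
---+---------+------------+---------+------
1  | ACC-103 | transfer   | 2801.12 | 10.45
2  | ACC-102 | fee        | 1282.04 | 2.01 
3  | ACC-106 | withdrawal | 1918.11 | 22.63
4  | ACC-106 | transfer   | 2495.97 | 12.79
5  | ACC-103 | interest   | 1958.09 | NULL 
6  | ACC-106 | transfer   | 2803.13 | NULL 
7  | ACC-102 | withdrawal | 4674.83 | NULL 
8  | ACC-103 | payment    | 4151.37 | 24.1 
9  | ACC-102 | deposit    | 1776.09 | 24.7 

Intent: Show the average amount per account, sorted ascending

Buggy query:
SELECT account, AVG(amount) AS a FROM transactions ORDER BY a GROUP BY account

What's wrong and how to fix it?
Bug: ORDER BY appears before GROUP BY; SQL clause order requires GROUP BY first

Fix: Move ORDER BY to the end, after GROUP BY

Corrected query:
SELECT account, AVG(amount) AS a FROM transactions GROUP BY account ORDER BY a

Result:
account | a          
--------+------------
ACC-106 | 2405.736667
ACC-102 | 2577.653333
ACC-103 | 2970.193333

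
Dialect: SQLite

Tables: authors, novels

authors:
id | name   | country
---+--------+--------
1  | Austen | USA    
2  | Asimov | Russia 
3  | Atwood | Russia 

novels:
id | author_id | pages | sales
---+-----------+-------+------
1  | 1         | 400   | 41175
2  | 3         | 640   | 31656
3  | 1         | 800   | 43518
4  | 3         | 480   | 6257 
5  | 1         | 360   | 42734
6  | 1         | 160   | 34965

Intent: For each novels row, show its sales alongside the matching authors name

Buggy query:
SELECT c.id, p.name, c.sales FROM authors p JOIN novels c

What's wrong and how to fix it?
Bug: JOIN with no ON clause produces a cartesian product; every novels row pairs with every authors row

Fix: Add ON c.author_id = p.id to the JOIN

Corrected query:
SELECT c.id, p.name, c.sales FROM authors p JOIN novels c ON c.author_id = p.id

Result:
id | name   | sales
---+--------+------
1  | Austen | 41175
2  | Atwood | 31656
3  | Austen | 43518
4  | Atwood | 6257 
5  | Austen | 42734
6  | Austen | 34965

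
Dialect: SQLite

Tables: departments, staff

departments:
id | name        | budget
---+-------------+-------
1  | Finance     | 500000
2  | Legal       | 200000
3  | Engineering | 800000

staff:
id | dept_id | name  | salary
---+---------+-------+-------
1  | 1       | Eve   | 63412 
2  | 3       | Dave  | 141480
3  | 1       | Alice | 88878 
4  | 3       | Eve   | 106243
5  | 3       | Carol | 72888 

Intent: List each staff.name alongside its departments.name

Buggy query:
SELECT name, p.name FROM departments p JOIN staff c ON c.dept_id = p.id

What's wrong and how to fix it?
Bug: 'name' exists in both joined tables, so the database can't tell which one is meant

Fix: Qualify the column with its table alias (c.name)

Corrected query:
SELECT c.name, p.name FROM departments p JOIN staff c ON c.dept_id = p.id

Result:
name  | name       
------+------------
Eve   | Finance    
Dave  | Engineering
Alice | Finance    
Eve   | Engineering
Carol | Engineering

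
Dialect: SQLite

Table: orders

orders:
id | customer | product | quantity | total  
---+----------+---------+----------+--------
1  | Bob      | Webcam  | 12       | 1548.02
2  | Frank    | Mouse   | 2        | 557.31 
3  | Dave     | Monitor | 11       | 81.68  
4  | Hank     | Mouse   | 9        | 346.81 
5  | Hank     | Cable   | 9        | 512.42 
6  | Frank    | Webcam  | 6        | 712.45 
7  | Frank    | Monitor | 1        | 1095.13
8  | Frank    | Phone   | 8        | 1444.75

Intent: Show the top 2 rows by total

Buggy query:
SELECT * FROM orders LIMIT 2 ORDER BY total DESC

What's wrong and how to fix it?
Bug: ORDER BY cannot follow LIMIT; LIMIT is the final clause

Fix: Sort with ORDER BY, then apply LIMIT

Corrected query:
SELECT * FROM orders ORDER BY total DESC LIMIT 2

Result:
id | customer | product | quantity | total  
---+----------+---------+----------+--------
1  | Bob      | Webcam  | 12       | 1548.02
8  | Frank    | Phone   | 8        | 1444.75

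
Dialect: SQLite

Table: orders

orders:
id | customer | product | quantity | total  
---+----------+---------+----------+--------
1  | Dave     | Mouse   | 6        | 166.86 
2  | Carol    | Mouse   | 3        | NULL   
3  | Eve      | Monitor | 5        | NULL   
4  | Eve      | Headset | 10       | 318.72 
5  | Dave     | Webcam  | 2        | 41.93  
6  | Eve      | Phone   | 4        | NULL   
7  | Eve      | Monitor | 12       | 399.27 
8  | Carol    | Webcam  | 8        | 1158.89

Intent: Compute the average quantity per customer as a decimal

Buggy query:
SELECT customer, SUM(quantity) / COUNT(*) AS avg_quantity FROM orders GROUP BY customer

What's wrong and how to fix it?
Bug: SUM(quantity) and COUNT(*) are both integers; the division truncates the fractional part

Fix: Multiply by 1.0 (or CAST to REAL) to force floating-point division

Corrected query:
SELECT customer, SUM(quantity) * 1.0 / COUNT(*) AS avg_quantity FROM orders GROUP BY customer

Result:
customer | avg_quantity
---------+-------------
Carol    | 5.5         
Dave     | 4           
Eve      | 7.75        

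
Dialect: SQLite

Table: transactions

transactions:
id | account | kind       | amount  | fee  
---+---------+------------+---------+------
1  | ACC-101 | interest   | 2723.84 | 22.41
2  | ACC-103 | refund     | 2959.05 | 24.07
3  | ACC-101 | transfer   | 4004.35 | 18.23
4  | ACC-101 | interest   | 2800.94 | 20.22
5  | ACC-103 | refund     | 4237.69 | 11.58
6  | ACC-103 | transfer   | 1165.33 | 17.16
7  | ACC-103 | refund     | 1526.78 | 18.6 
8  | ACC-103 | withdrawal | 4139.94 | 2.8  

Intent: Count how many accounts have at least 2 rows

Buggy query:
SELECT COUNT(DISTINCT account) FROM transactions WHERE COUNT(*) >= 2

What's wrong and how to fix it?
Bug: WHERE filters individual rows, not groups, so a group-level COUNT is invalid there

Fix: Group first with HAVING COUNT(*) >= 2, then COUNT the resulting groups

Corrected query:
SELECT COUNT(*) FROM (SELECT account FROM transactions GROUP BY account HAVING COUNT(*) >= 2)

Result:
COUNT(*)
--------
2       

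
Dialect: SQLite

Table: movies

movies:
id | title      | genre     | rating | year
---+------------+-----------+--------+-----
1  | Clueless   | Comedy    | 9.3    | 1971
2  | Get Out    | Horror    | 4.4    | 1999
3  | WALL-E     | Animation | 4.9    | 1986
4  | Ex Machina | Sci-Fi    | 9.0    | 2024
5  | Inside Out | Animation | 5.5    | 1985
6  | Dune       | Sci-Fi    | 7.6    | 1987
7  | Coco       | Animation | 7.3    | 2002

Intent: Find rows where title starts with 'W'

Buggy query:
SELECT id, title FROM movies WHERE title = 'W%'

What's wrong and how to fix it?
Bug: '=' compares the literal string including the % character; pattern matching needs LIKE

Fix: Replace '=' with LIKE so 'W%' is treated as a pattern

Corrected query:
SELECT id, title FROM movies WHERE title LIKE 'W%'

Result:
id | title 
---+-------
3  | WALL-E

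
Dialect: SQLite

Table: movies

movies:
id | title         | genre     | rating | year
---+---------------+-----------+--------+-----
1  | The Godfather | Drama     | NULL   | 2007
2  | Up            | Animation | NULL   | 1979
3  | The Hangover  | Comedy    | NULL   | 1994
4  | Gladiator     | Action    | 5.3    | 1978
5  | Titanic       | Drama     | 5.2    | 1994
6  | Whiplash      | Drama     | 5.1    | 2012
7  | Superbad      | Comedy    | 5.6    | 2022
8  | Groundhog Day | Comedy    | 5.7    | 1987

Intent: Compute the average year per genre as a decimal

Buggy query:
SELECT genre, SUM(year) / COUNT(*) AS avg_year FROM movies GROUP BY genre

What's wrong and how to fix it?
Bug: Both operands are integers, so '/' performs integer division and truncates

Fix: Multiply by 1.0 (or CAST to REAL) to force floating-point division

Corrected query:
SELECT genre, SUM(year) * 1.0 / COUNT(*) AS avg_year FROM movies GROUP BY genre

Result:
genre     | avg_year   
----------+------------
Action    | 1978       
Animation | 1979       
Comedy    | 2001       
Drama     | 2004.333333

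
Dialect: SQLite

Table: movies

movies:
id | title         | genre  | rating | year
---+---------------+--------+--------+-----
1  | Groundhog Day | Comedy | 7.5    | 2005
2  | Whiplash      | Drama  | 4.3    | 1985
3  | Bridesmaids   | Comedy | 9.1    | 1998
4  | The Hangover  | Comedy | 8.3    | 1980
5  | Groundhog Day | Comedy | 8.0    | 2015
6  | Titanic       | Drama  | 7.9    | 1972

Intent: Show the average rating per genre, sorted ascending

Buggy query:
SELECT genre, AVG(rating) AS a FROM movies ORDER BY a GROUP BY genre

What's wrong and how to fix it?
Bug: ORDER BY appears before GROUP BY; SQL clause order requires GROUP BY first

Fix: Move ORDER BY to the end, after GROUP BY

Corrected query:
SELECT genre, AVG(rating) AS a FROM movies GROUP BY genre ORDER BY a

Result:
genre  | a    
-------+------
Drama  | 6.1  
Comedy | 8.225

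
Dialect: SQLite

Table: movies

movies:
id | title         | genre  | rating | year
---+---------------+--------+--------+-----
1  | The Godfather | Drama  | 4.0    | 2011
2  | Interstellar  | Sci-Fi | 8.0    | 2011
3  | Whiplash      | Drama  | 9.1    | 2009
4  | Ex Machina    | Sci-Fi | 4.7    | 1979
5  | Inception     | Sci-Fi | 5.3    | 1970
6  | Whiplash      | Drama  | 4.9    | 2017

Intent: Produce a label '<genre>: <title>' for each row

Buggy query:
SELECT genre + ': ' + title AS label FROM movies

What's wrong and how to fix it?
Bug: SQLite uses || for string concatenation; + coerces text to numbers (yielding 0)

Fix: Replace + with || to concatenate text

Corrected query:
SELECT genre || ': ' || title AS label FROM movies

Result:
label               
--------------------
Drama: The Godfather
Sci-Fi: Interstellar
Drama: Whiplash     
Sci-Fi: Ex Machina  
Sci-Fi: Inception   
Drama: Whiplash     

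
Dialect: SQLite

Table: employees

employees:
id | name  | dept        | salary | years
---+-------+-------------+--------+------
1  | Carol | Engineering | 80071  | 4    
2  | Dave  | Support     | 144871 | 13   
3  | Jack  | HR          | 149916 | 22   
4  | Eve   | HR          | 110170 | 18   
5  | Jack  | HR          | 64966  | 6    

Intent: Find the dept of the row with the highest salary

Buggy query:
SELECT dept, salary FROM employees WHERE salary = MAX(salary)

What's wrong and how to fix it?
Bug: WHERE is evaluated per row; an aggregate over the whole table isn't defined there

Fix: Wrap MAX in a scalar subquery so WHERE compares against a single value

Corrected query:
SELECT dept, salary FROM employees WHERE salary = (SELECT MAX(salary) FROM employees)

Result:
dept | salary
-----+-------
HR   | 149916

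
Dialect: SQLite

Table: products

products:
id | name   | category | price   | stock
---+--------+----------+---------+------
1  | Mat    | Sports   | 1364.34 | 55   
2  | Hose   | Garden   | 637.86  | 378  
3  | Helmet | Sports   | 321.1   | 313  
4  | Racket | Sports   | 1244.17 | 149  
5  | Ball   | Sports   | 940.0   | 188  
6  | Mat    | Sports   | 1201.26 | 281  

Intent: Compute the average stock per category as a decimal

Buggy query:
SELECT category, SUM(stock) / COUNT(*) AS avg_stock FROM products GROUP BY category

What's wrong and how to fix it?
Bug: SUM(stock) and COUNT(*) are both integers; the division truncates the fractional part

Fix: Multiply by 1.0 (or CAST to REAL) to force floating-point division

Corrected query:
SELECT category, SUM(stock) * 1.0 / COUNT(*) AS avg_stock FROM products GROUP BY category

Result:
category | avg_stock
---------+----------
Garden   | 378      
Sports   | 197.2    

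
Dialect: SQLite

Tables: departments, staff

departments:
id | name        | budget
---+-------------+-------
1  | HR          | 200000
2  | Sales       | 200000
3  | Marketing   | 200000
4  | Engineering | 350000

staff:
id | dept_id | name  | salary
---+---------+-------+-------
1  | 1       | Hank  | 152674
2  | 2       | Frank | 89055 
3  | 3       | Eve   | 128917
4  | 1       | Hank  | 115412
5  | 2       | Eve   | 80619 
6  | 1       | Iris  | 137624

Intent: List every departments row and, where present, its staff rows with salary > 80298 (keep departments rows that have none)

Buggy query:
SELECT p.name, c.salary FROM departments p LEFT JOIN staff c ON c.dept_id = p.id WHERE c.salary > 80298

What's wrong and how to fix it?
Bug: A WHERE condition on the right-hand table after LEFT JOIN drops unmatched parents

Fix: Put 'c.salary > 80298' in the JOIN's ON clause instead of WHERE

Corrected query:
SELECT p.name, c.salary FROM departments p LEFT JOIN staff c ON c.dept_id = p.id AND c.salary > 80298

Result:
name        | salary
------------+-------
HR          | 115412
HR          | 137624
HR          | 152674
Sales       | 80619 
Sales       | 89055 
Marketing   | 128917
Engineering | NULL  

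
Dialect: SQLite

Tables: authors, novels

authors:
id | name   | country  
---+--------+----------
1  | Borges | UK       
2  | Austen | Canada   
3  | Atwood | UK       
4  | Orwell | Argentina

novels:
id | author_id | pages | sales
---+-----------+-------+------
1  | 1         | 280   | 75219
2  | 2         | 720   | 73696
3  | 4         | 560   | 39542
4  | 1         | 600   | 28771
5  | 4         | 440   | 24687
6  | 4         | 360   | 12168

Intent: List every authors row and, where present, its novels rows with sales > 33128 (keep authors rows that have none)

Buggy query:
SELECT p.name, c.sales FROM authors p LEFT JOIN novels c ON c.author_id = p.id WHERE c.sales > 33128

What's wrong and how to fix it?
Bug: A WHERE condition on the right-hand table after LEFT JOIN drops unmatched parents

Fix: Put 'c.sales > 33128' in the JOIN's ON clause instead of WHERE

Corrected query:
SELECT p.name, c.sales FROM authors p LEFT JOIN novels c ON c.author_id = p.id AND c.sales > 33128

Result:
name   | sales
-------+------
Borges | 75219
Austen | 73696
Atwood | NULL 
Orwell | 39542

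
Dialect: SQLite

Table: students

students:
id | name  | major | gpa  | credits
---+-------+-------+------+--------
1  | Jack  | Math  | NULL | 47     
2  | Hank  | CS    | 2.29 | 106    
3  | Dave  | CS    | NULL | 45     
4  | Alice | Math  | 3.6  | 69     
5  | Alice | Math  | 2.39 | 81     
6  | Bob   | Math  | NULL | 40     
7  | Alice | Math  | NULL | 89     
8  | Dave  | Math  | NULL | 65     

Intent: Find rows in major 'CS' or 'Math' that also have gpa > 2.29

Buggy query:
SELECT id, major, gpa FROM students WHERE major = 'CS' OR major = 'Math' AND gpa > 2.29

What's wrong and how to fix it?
Bug: Without parentheses, AND is evaluated before OR, so the gpa filter only applies to the 'Math' branch

Fix: Group the OR with parentheses (or use IN), then AND the threshold

Corrected query:
SELECT id, major, gpa FROM students WHERE (major = 'CS' OR major = 'Math') AND gpa > 2.29

Result:
id | major | gpa 
---+-------+-----
4  | Math  | 3.6 
5  | Math  | 2.39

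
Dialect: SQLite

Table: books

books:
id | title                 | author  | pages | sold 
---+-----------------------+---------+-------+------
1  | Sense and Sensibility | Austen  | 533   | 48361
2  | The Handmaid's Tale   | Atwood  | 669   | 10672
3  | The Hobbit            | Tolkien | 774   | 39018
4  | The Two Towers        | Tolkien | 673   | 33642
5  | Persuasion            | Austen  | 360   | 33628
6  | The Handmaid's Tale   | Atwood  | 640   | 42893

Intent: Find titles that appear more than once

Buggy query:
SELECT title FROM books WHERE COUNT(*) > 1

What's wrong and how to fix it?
Bug: WHERE can't reference COUNT(*); aggregates are computed after WHERE

Fix: GROUP BY title, then filter groups with HAVING COUNT(*) > 1

Corrected query:
SELECT title FROM books GROUP BY title HAVING COUNT(*) > 1

Result:
title              
-------------------
The Handmaid's Tale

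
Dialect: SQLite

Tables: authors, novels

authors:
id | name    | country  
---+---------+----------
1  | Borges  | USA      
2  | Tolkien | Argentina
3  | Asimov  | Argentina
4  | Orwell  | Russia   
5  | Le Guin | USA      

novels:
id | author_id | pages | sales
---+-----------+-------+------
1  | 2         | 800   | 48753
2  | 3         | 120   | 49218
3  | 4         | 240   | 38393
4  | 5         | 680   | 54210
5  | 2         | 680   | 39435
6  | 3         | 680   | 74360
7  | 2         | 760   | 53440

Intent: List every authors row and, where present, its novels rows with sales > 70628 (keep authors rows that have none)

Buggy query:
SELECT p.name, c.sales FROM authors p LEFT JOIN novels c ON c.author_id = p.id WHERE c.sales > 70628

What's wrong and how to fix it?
Bug: Filtering c.sales in WHERE discards the NULL rows produced by LEFT JOIN, turning it into an inner join

Fix: Put 'c.sales > 70628' in the JOIN's ON clause instead of WHERE

Corrected query:
SELECT p.name, c.sales FROM authors p LEFT JOIN novels c ON c.author_id = p.id AND c.sales > 70628

Result:
name    | sales
--------+------
Borges  | NULL 
Tolkien | NULL 
Asimov  | 74360
Orwell  | NULL 
Le Guin | NULL 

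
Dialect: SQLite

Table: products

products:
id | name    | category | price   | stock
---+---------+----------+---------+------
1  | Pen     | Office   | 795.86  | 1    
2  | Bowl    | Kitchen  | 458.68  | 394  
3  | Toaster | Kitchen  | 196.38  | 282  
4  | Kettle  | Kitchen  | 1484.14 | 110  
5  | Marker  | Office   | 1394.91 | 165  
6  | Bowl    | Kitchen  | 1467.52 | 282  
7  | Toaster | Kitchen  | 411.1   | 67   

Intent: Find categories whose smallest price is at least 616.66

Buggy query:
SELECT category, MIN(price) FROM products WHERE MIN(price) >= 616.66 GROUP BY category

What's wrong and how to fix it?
Bug: MIN() in WHERE is a misuse of aggregate

Fix: Replace WHERE with HAVING after the GROUP BY

Corrected query:
SELECT category, MIN(price) FROM products GROUP BY category HAVING MIN(price) >= 616.66

Result:
category | MIN(price)
---------+-----------
Office   | 795.86    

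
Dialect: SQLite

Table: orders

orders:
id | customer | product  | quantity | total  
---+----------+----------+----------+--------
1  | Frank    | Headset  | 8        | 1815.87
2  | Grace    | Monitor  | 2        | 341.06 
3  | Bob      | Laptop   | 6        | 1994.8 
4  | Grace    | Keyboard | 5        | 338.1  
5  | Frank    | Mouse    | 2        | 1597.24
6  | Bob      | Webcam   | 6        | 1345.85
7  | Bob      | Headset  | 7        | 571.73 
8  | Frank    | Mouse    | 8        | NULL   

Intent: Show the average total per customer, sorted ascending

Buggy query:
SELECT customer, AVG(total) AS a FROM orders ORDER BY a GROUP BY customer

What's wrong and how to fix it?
Bug: GROUP BY must precede ORDER BY

Fix: Move ORDER BY to the end, after GROUP BY

Corrected query:
SELECT customer, AVG(total) AS a FROM orders GROUP BY customer ORDER BY a

Result:
customer | a          
---------+------------
Grace    | 339.58     
Bob      | 1304.126667
Frank    | 1706.555   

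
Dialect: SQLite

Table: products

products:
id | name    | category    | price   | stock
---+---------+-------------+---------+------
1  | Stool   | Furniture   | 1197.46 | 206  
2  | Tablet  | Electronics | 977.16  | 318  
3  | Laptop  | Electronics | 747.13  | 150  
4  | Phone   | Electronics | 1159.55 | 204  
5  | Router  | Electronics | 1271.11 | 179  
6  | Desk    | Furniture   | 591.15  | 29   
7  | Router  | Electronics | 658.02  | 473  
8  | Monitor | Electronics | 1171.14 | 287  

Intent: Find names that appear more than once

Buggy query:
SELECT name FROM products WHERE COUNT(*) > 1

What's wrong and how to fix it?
Bug: WHERE can't reference COUNT(*); aggregates are computed after WHERE

Fix: Group first, then use HAVING for the count condition

Corrected query:
SELECT name FROM products GROUP BY name HAVING COUNT(*) > 1

Result:
name  
------
Router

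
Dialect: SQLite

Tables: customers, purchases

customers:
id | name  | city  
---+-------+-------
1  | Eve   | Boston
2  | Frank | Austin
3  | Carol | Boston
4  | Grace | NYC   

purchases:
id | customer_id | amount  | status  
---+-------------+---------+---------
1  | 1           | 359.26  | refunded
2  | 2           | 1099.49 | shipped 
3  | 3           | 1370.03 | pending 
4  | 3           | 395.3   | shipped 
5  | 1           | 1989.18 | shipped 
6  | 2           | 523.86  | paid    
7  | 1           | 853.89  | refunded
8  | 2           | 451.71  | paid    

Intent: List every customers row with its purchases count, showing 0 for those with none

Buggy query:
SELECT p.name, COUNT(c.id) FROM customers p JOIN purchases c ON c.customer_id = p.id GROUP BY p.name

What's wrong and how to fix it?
Bug: An inner join excludes parents with zero children

Fix: Switch to LEFT JOIN to retain unmatched parent rows

Corrected query:
SELECT p.name, COUNT(c.id) FROM customers p LEFT JOIN purchases c ON c.customer_id = p.id GROUP BY p.name

Result:
name  | COUNT(c.id)
------+------------
Carol | 2          
Eve   | 3          
Frank | 3          
Grace | 0          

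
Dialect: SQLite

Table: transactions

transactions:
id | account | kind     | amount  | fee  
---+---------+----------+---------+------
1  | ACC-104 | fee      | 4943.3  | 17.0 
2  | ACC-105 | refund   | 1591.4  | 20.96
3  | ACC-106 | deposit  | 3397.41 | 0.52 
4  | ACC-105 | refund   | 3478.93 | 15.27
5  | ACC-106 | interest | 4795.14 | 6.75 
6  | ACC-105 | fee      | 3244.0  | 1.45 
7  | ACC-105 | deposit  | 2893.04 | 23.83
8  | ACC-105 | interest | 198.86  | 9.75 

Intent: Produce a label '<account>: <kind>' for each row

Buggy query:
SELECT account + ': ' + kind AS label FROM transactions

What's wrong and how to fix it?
Bug: SQLite uses || for string concatenation; + coerces text to numbers (yielding 0)

Fix: Use the || operator for string concatenation

Corrected query:
SELECT account || ': ' || kind AS label FROM transactions

Result:
label            
-----------------
ACC-104: fee     
ACC-105: refund  
ACC-106: deposit 
ACC-105: refund  
ACC-106: interest
ACC-105: fee     
ACC-105: deposit 
ACC-105: interest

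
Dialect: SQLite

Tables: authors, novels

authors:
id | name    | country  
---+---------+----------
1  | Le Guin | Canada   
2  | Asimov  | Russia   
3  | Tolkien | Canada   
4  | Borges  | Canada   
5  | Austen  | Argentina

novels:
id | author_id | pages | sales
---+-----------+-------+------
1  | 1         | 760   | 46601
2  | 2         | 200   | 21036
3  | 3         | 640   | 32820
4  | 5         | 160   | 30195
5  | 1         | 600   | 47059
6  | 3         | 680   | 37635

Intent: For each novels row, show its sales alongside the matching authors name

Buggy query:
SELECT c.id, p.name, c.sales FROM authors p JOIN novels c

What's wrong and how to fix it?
Bug: JOIN with no ON clause produces a cartesian product; every novels row pairs with every authors row

Fix: Specify the join condition linking the foreign key to the parent id

Corrected query:
SELECT c.id, p.name, c.sales FROM authors p JOIN novels c ON c.author_id = p.id

Result:
id | name    | sales
---+---------+------
1  | Le Guin | 46601
2  | Asimov  | 21036
3  | Tolkien | 32820
4  | Austen  | 30195
5  | Le Guin | 47059
6  | Tolkien | 37635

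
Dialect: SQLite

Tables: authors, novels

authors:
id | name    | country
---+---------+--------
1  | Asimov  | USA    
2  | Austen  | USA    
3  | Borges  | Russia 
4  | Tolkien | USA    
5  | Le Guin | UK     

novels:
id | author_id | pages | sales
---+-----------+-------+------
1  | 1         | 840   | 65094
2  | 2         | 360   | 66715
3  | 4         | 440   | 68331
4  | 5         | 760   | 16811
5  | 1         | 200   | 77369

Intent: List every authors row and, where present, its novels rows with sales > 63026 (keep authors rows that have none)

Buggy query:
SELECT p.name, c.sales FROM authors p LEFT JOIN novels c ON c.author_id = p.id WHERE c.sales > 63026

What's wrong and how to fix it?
Bug: A WHERE condition on the right-hand table after LEFT JOIN drops unmatched parents

Fix: Move the right-table condition into the ON clause so unmatched parents are kept

Corrected query:
SELECT p.name, c.sales FROM authors p LEFT JOIN novels c ON c.author_id = p.id AND c.sales > 63026

Result:
name    | sales
--------+------
Asimov  | 65094
Asimov  | 77369
Austen  | 66715
Borges  | NULL 
Tolkien | 68331
Le Guin | NULL 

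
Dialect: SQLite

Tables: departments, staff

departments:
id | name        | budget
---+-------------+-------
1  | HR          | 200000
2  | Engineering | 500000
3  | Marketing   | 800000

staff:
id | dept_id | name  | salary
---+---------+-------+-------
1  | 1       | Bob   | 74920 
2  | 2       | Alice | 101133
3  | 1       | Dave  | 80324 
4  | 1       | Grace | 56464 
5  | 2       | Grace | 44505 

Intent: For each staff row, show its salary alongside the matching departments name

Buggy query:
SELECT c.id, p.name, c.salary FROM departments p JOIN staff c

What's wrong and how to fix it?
Bug: Missing join condition: each staff row is matched to all departments rows instead of just its own

Fix: Add ON c.dept_id = p.id to the JOIN

Corrected query:
SELECT c.id, p.name, c.salary FROM departments p JOIN staff c ON c.dept_id = p.id

Result:
id | name        | salary
---+-------------+-------
1  | HR          | 74920 
2  | Engineering | 101133
3  | HR          | 80324 
4  | HR          | 56464 
5  | Engineering | 44505 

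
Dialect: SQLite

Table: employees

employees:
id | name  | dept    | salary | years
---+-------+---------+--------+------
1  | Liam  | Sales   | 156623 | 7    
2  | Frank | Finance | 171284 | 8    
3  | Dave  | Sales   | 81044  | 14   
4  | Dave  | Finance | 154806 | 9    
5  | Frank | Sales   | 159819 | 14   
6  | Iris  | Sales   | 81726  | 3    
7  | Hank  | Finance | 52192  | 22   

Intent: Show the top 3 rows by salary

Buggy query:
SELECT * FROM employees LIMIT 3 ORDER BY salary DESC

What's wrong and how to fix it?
Bug: LIMIT must come after ORDER BY

Fix: Swap the clauses: ORDER BY first, then LIMIT

Corrected query:
SELECT * FROM employees ORDER BY salary DESC LIMIT 3

Result:
id | name  | dept    | salary | years
---+-------+---------+--------+------
2  | Frank | Finance | 171284 | 8    
5  | Frank | Sales   | 159819 | 14   
1  | Liam  | Sales   | 156623 | 7    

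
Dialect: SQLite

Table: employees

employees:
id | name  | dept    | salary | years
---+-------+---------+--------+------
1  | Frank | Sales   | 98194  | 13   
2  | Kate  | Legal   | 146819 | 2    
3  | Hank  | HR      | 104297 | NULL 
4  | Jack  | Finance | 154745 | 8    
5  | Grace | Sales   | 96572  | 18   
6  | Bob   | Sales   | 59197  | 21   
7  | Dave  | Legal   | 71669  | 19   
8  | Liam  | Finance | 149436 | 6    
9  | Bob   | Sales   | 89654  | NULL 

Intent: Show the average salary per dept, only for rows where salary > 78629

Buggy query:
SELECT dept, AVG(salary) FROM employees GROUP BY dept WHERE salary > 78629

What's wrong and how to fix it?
Bug: Row-level WHERE must come before GROUP BY in the clause order

Fix: Place WHERE between FROM and GROUP BY

Corrected query:
SELECT dept, AVG(salary) FROM employees WHERE salary > 78629 GROUP BY dept

Result:
dept    | AVG(salary) 
--------+-------------
Finance | 152090.5    
HR      | 104297      
Legal   | 146819      
Sales   | 94806.666667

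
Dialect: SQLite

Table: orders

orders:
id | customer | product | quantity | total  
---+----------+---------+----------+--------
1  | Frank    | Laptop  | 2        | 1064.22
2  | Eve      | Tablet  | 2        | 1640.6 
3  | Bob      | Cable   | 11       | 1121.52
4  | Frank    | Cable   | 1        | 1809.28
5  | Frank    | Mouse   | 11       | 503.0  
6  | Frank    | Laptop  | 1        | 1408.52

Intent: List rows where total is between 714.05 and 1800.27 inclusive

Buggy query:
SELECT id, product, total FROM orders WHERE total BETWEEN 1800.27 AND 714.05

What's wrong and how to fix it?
Bug: BETWEEN expects the lower bound first; with 1800.27 AND 714.05 the range is empty

Fix: Swap the bounds so the smaller value comes first

Corrected query:
SELECT id, product, total FROM orders WHERE total BETWEEN 714.05 AND 1800.27

Result:
id | product | total  
---+---------+--------
1  | Laptop  | 1064.22
2  | Tablet  | 1640.6 
3  | Cable   | 1121.52
6  | Laptop  | 1408.52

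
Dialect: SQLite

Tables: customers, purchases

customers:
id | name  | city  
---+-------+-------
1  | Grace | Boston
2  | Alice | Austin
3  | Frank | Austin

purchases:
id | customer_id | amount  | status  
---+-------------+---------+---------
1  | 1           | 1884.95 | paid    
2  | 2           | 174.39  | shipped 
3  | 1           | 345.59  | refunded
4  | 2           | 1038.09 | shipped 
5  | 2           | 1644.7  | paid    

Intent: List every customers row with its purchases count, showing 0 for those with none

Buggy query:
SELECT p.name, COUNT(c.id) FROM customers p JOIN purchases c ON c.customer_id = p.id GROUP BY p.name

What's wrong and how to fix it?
Bug: INNER JOIN drops customers rows that have no matching purchases rows

Fix: Switch to LEFT JOIN to retain unmatched parent rows

Corrected query:
SELECT p.name, COUNT(c.id) FROM customers p LEFT JOIN purchases c ON c.customer_id = p.id GROUP BY p.name

Result:
name  | COUNT(c.id)
------+------------
Alice | 3          
Frank | 0          
Grace | 2          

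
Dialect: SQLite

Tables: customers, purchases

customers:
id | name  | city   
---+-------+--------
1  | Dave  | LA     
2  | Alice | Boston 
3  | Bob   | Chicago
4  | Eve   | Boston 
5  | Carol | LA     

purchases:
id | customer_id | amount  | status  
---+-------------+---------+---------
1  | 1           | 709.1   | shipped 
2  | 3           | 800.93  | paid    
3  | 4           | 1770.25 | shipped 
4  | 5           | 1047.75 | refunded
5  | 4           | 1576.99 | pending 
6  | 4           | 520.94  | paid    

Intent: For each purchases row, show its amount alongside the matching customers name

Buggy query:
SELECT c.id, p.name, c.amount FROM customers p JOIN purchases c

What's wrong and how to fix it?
Bug: Missing join condition: each purchases row is matched to all customers rows instead of just its own

Fix: Add ON c.customer_id = p.id to the JOIN

Corrected query:
SELECT c.id, p.name, c.amount FROM customers p JOIN purchases c ON c.customer_id = p.id

Result:
id | name  | amount 
---+-------+--------
1  | Dave  | 709.1  
2  | Bob   | 800.93 
3  | Eve   | 1770.25
4  | Carol | 1047.75
5  | Eve   | 1576.99
6  | Eve   | 520.94 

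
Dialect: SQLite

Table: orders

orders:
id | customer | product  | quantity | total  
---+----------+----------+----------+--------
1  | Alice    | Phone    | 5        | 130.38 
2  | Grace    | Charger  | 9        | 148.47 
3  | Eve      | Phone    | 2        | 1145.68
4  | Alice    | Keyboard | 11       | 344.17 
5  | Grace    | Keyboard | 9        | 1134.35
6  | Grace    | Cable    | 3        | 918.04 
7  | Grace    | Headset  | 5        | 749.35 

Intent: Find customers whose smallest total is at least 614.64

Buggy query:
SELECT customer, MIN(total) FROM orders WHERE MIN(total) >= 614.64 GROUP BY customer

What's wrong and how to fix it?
Bug: MIN() in WHERE is a misuse of aggregate

Fix: Use HAVING for the per-group MIN condition

Corrected query:
SELECT customer, MIN(total) FROM orders GROUP BY customer HAVING MIN(total) >= 614.64

Result:
customer | MIN(total)
---------+-----------
Eve      | 1145.68   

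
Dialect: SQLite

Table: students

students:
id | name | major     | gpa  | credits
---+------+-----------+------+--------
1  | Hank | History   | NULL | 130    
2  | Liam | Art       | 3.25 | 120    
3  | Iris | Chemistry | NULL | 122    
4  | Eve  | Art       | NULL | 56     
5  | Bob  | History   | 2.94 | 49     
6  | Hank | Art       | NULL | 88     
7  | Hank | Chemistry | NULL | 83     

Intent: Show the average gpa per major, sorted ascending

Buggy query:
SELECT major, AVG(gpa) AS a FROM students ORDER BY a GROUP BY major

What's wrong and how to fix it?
Bug: GROUP BY must precede ORDER BY

Fix: Move ORDER BY to the end, after GROUP BY

Corrected query:
SELECT major, AVG(gpa) AS a FROM students GROUP BY major ORDER BY a

Result:
major     | a   
----------+-----
Chemistry | NULL
History   | 2.94
Art       | 3.25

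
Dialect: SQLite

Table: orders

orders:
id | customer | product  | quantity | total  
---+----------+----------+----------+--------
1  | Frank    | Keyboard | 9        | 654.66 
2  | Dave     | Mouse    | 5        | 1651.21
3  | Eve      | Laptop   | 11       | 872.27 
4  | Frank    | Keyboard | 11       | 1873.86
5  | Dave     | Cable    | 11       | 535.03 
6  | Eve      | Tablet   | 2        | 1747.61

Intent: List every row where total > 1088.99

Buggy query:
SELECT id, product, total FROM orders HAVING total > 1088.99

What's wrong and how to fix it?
Bug: HAVING filters the output of aggregation, but this query has no GROUP BY and no aggregate functions, so SQLite rejects it (HAVING clause on a non-aggregate query); the condition here is per row

Fix: Use WHERE for row-level filtering

Corrected query:
SELECT id, product, total FROM orders WHERE total > 1088.99

Result:
id | product  | total  
---+----------+--------
2  | Mouse    | 1651.21
4  | Keyboard | 1873.86
6  | Tablet   | 1747.61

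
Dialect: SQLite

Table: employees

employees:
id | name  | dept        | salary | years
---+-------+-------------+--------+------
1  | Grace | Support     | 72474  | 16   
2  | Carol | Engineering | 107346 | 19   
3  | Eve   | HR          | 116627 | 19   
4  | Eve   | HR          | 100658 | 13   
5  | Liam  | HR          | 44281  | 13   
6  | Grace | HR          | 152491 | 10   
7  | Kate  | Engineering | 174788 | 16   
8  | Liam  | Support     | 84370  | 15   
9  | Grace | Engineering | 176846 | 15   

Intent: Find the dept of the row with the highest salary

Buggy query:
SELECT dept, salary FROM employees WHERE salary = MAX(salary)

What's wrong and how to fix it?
Bug: MAX(salary) is an aggregate and cannot be used directly in WHERE

Fix: Use a subquery: WHERE salary = (SELECT MAX(salary) FROM employees)

Corrected query:
SELECT dept, salary FROM employees WHERE salary = (SELECT MAX(salary) FROM employees)

Result:
dept        | salary
------------+-------
Engineering | 176846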